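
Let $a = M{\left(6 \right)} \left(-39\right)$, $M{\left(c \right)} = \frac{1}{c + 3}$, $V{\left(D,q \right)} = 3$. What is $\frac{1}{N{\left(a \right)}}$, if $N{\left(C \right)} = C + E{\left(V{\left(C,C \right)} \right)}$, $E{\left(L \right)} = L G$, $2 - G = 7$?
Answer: $- \frac{3}{58} \approx -0.051724$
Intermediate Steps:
$G = -5$ ($G = 2 - 7 = -5$)
$E{\left(L \right)} = - 5 L$ ($E{\left(L \right)} = L \left(-5\right) = - 5 L$)
$M{\left(c \right)} = \frac{1}{3 + c}$
$a = - \frac{13}{3}$ ($a = \frac{1}{3 + 6} \left(-39\right) = \frac{1}{9} \left(-39\right) = - \frac{13}{3} \approx -4.3333$)
$N{\left(C \right)} = -15 + C$ ($N{\left(C \right)} = C - 15 = -15 + C$)
$\frac{1}{N{\left(a \right)}} = \frac{1}{-15 - \frac{13}{3}} = \frac{1}{- \frac{58}{3}} = - \frac{3}{58}$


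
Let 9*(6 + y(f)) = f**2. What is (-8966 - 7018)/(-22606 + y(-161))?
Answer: 143856/177587 ≈ 0.81006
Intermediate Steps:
y(f) = -6 + f**2/9
(-8966 - 7018)/(-22606 + y(-161)) = (-8966 - 7018)/(-22606 + (-6 + (1/9)*(-161)**2)) = -15984/(-22606 + (-6 + (1/9)*25921)) = -15984/(-22606 + (-6 + 25921/9)) = -15984/(-22606 + 25867/9) = -15984/(-177587/9) = -15984*(-9/177587) = 143856/177587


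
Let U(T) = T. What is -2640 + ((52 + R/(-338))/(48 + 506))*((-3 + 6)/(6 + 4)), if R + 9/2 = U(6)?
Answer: -9886800153/3745040 ≈ -2640.0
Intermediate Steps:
R = 3/2 (R = -9/2 + 6 = 3/2 ≈ 1.5000)
-2640 + ((52 + R/(-338))/(48 + 506))*((-3 + 6)/(6 + 4)) = -2640 + ((52 + (3/2)/(-338))/(48 + 506))*((-3 + 6)/(6 + 4)) = -2640 + ((52 + (3/2)*(-1/338))/554)*(3/10) = -2640 + ((52 - 3/676)*(1/554))*(3*(⅒)) = -2640 + ((35149/676)*(1/554))*(3/10) = -2640 + (35149/374504)*(3/10) = -2640 + 105447/3745040 = -9886800153/3745040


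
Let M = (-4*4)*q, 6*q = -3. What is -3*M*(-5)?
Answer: 120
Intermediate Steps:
q = -½ (q = (⅙)*(-3) = -½ ≈ -0.50000)
M = 8 (M = -4*4*(-½) = -16*(-½) = 8)
-3*M*(-5) = -3*8*(-5) = -24*(-5) = 120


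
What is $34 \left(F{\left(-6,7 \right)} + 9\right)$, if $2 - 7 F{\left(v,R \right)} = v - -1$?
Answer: $340$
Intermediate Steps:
$F{\left(v,R \right)} = \frac{1}{7} - \frac{v}{7}$ ($F{\left(v,R \right)} = \frac{2}{7} - \frac{v - -1}{7} = \frac{2}{7} - \frac{v + 1}{7} = \frac{2}{7} - \frac{1 + v}{7} = \frac{2}{7} - \left(\frac{1}{7} + \frac{v}{7}\right) = \frac{1}{7} - \frac{v}{7}$)
$34 \left(F{\left(-6,7 \right)} + 9\right) = 34 \left(\left(\frac{1}{7} - - \frac{6}{7}\right) + 9\right) = 34 \left(\left(\frac{1}{7} + \frac{6}{7}\right) + 9\right) = 34 \left(1 + 9\right) = 34 \cdot 10 = 340$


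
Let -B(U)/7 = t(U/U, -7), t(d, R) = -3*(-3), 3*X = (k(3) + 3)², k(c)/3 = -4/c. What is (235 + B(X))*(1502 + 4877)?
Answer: 1097188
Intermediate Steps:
k(c) = -12/c (k(c) = 3*(-4/c) = -12/c)
X = ⅓ (X = (-12/3 + 3)²/3 = (-12*⅓ + 3)²/3 = (-4 + 3)²/3 = (⅓)*(-1)² = (⅓)*1 = ⅓ ≈ 0.33333)
t(d, R) = 9
B(U) = -63 (B(U) = -7*9 = -63)
(235 + B(X))*(1502 + 4877) = (235 - 63)*(1502 + 4877) = 172*6379 = 1097188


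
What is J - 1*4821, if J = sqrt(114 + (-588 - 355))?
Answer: -4821 + I*sqrt(829) ≈ -4821.0 + 28.792*I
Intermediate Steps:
J = I*sqrt(829) (J = sqrt(114 - 943) = sqrt(-829) = I*sqrt(829) ≈ 28.792*I)
J - 1*4821 = I*sqrt(829) - 1*4821 = I*sqrt(829) - 4821 = -4821 + I*sqrt(829)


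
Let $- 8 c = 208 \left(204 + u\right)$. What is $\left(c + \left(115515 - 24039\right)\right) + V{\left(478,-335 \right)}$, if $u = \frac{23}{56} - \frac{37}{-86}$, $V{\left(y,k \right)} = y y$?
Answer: $\frac{378819499}{1204} \approx 3.1463 \cdot 10^{5}$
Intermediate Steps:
$V{\left(y,k \right)} = y^{2}$
$u = \frac{2025}{2408}$ ($u = 23 \cdot \frac{1}{56} - - \frac{37}{86} = \frac{23}{56} + \frac{37}{86} = \frac{2025}{2408} \approx 0.84095$)
$c = - \frac{6412341}{1204}$ ($c = - \frac{208 \left(204 + \frac{2025}{2408}\right)}{8} = - \frac{208 \cdot \frac{493257}{2408}}{8} = \left(- \frac{1}{8}\right) \frac{12824682}{301} = - \frac{6412341}{1204} \approx -5325.9$)
$\left(c + \left(115515 - 24039\right)\right) + V{\left(478,-335 \right)} = \left(- \frac{6412341}{1204} + \left(115515 - 24039\right)\right) + 478^{2} = \left(- \frac{6412341}{1204} + \left(115515 - 24039\right)\right) + 228484 = \left(- \frac{6412341}{1204} + 91476\right) + 228484 = \frac{103724763}{1204} + 228484 = \frac{378819499}{1204}$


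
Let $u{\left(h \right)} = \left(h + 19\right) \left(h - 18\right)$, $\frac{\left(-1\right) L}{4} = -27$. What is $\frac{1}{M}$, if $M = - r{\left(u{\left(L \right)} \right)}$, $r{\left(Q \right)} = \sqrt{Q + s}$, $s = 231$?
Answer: $- \frac{\sqrt{69}}{897} \approx -0.0092604$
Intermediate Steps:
$L = 108$ ($L = \left(-4\right) \left(-27\right) = 108$)
$u{\left(h \right)} = \left(-18 + h\right) \left(19 + h\right)$ ($u{\left(h \right)} = \left(19 + h\right) \left(-18 + h\right) = \left(-18 + h\right) \left(19 + h\right)$)
$r{\left(Q \right)} = \sqrt{231 + Q}$ ($r{\left(Q \right)} = \sqrt{Q + 231} = \sqrt{231 + Q}$)
$M = - 13 \sqrt{69}$ ($M = - \sqrt{231 + \left(-342 + 108 + 108^{2}\right)} = - \sqrt{231 + \left(-342 + 108 + 11664\right)} = - \sqrt{231 + 11430} = - \sqrt{11661} = - 13 \sqrt{69} \approx -107.99$)
$\frac{1}{M} = \frac{1}{\left(-13\right) \sqrt{69}} = - \frac{\sqrt{69}}{897}$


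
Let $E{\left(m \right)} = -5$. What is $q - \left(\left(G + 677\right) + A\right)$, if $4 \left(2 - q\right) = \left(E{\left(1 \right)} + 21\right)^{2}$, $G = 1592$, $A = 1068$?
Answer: $-3399$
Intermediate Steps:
$q = -62$ ($q = 2 - \frac{\left(-5 + 21\right)^{2}}{4} = 2 - \frac{16^{2}}{4} = 2 - 64 = -62$)
$q - \left(\left(G + 677\right) + A\right) = -62 - \left(\left(1592 + 677\right) + 1068\right) = -62 - \left(2269 + 1068\right) = -62 - 3337 = -3399$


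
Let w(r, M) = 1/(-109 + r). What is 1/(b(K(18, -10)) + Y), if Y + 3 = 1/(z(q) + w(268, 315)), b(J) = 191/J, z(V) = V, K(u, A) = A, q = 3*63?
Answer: -150260/3319951 ≈ -0.045260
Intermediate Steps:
q = 189
Y = -89997/30052 (Y = -3 + 1/(189 + 1/(-109 + 268)) = -3 + 1/(189 + 1/159) = -3 + 1/(30052/159) = -3 + 159/30052 = -89997/30052 ≈ -2.9947)
1/(b(K(18, -10)) + Y) = 1/(191/(-10) - 89997/30052) = 1/(191*(-⅒) - 89997/30052) = 1/(-191/10 - 89997/30052) = 1/(-3319951/150260) = -150260/3319951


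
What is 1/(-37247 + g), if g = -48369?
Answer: -1/85616 ≈ -1.1680e-5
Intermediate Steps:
1/(-37247 + g) = 1/(-37247 - 48369) = 1/(-85616) = -1/85616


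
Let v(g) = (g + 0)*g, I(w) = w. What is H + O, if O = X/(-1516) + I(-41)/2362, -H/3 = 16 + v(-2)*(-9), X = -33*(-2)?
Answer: 26828684/447599 ≈ 59.939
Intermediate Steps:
X = 66
v(g) = g² (v(g) = g*g = g²)
H = 60 (H = -3*(16 + (-2)²*(-9)) = -3*(16 + 4*(-9)) = -3*(16 - 36) = -3*(-20) = 60)
O = -27256/447599 (O = 66/(-1516) - 41/2362 = 66*(-1/1516) - 41*1/2362 = -33/758 - 41/2362 = -27256/447599 ≈ -0.060894)
H + O = 60 - 27256/447599 = 26828684/447599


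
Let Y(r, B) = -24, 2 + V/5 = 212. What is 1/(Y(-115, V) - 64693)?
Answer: -1/64717 ≈ -1.5452e-5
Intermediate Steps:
V = 1050 (V = -10 + 5*212 = -10 + 1060 = 1050)
1/(Y(-115, V) - 64693) = 1/(-24 - 64693) = 1/(-64717) = -1/64717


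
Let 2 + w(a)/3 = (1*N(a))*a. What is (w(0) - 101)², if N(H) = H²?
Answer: 11449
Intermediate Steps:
w(a) = -6 + 3*a³ (w(a) = -6 + 3*((1*a²)*a) = -6 + 3*(a²*a) = -6 + 3*a³)
(w(0) - 101)² = ((-6 + 3*0³) - 101)² = ((-6 + 3*0) - 101)² = ((-6 + 0) - 101)² = (-6 - 101)² = (-107)² = 11449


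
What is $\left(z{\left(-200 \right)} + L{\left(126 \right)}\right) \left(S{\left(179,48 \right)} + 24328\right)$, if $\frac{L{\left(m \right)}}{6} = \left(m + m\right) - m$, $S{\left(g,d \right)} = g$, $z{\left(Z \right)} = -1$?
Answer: $18502785$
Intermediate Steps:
$L{\left(m \right)} = 6 m$ ($L{\left(m \right)} = 6 \left(\left(m + m\right) - m\right) = 6 \left(2 m - m\right) = 6 m$)
$\left(z{\left(-200 \right)} + L{\left(126 \right)}\right) \left(S{\left(179,48 \right)} + 24328\right) = \left(-1 + 6 \cdot 126\right) \left(179 + 24328\right) = \left(-1 + 756\right) 24507 = 755 \cdot 24507 = 18502785$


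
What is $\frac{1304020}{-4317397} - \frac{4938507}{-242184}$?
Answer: $\frac{7001894175533}{348534825016} \approx 20.09$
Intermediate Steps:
$\frac{1304020}{-4317397} - \frac{4938507}{-242184} = 1304020 \left(- \frac{1}{4317397}\right) - - \frac{1646169}{80728} = - \frac{1304020}{4317397} + \frac{1646169}{80728} = \frac{7001894175533}{348534825016}$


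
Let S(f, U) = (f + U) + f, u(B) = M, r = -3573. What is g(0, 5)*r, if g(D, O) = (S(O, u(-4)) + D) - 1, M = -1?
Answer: -28584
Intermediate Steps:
u(B) = -1
S(f, U) = U + 2*f (S(f, U) = (U + f) + f = U + 2*f)
g(D, O) = -2 + D + 2*O (g(D, O) = ((-1 + 2*O) + D) - 1 = (-1 + D + 2*O) - 1 = -2 + D + 2*O)
g(0, 5)*r = (-2 + 0 + 2*5)*(-3573) = (-2 + 0 + 10)*(-3573) = 8*(-3573) = -28584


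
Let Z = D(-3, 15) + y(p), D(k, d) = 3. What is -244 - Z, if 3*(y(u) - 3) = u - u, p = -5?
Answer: -250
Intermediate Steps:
y(u) = 3 (y(u) = 3 + (u - u)/3 = 3 + (1/3)*0 = 3 + 0 = 3)
Z = 6 (Z = 3 + 3 = 6)
-244 - Z = -244 - 1*6 = -244 - 6 = -250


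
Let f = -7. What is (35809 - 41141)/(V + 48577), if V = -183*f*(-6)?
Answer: -5332/40891 ≈ -0.13040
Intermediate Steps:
V = -7686 (V = -(-1281)*(-6) = -183*42 = -7686)
(35809 - 41141)/(V + 48577) = (35809 - 41141)/(-7686 + 48577) = -5332/40891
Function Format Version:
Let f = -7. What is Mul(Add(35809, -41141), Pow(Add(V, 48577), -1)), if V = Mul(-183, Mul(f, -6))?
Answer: Rational(-5332, 40891) ≈ -0.13040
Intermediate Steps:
V = -7686 (V = Mul(-183, Mul(-7, -6)) = Mul(-183, 42) = -7686)
Mul(Add(35809, -41141), Pow(Add(V, 48577), -1)) = Mul(Add(35809, -41141), Pow(Add(-7686, 48577), -1)) = Mul(-5332, Pow(40891, -1)) = Mul(-5332, Rational(1, 40891)) = Rational(-5332, 40891)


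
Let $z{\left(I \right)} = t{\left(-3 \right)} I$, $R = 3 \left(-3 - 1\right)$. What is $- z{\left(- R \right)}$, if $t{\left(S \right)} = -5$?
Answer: $60$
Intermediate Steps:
$R = -12$ ($R = 3 \left(-4\right) = -12$)
$z{\left(I \right)} = - 5 I$
$- z{\left(- R \right)} = - \left(-5\right) \left(\left(-1\right) \left(-12\right)\right) = - \left(-5\right) 12 = \left(-1\right) \left(-60\right) = 60$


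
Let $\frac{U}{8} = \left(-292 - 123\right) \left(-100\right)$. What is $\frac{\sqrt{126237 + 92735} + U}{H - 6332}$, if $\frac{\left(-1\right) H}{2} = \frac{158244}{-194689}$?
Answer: $- \frac{3231837400}{61622713} - \frac{194689 \sqrt{54743}}{616227130} \approx -52.519$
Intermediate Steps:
$H = \frac{316488}{194689}$ ($H = - 2 \frac{158244}{-194689} = - 2 \cdot 158244 \left(- \frac{1}{194689}\right) = \left(-2\right) \left(- \frac{158244}{194689}\right) = \frac{316488}{194689} \approx 1.6256$)
$U = 332000$ ($U = 8 \left(-292 - 123\right) \left(-100\right) = 8 \left(\left(-415\right) \left(-100\right)\right) = 8 \cdot 41500 = 332000$)
$\frac{\sqrt{126237 + 92735} + U}{H - 6332} = \frac{\sqrt{126237 + 92735} + 332000}{\frac{316488}{194689} - 6332} = \frac{\sqrt{218972} + 332000}{- \frac{1232454260}{194689}} = \left(2 \sqrt{54743} + 332000\right) \left(- \frac{194689}{1232454260}\right) = \left(332000 + 2 \sqrt{54743}\right) \left(- \frac{194689}{1232454260}\right) = - \frac{3231837400}{61622713} - \frac{194689 \sqrt{54743}}{616227130}$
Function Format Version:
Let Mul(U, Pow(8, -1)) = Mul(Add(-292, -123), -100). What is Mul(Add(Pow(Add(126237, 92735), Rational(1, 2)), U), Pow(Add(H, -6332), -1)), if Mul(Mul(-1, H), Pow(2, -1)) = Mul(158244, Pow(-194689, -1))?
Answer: Add(Rational(-3231837400, 61622713), Mul(Rational(-194689, 616227130), Pow(54743, Rational(1, 2)))) ≈ -52.519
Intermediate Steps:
H = Rational(316488, 194689) (H = Mul(-2, Mul(158244, Pow(-194689, -1))) = Mul(-2, Mul(158244, Rational(-1, 194689))) = Mul(-2, Rational(-158244, 194689)) = Rational(316488, 194689) ≈ 1.6256)
U = 332000 (U = Mul(8, Mul(Add(-292, -123), -100)) = Mul(8, Mul(-415, -100)) = Mul(8, 41500) = 332000)
Mul(Add(Pow(Add(126237, 92735), Rational(1, 2)), U), Pow(Add(H, -6332), -1)) = Mul(Add(Pow(Add(126237, 92735), Rational(1, 2)), 332000), Pow(Add(Rational(316488, 194689), -6332), -1)) = Mul(Add(Pow(218972, Rational(1, 2)), 332000), Pow(Rational(-1232454260, 194689), -1)) = Mul(Add(Mul(2, Pow(54743, Rational(1, 2))), 332000), Rational(-194689, 1232454260)) = Mul(Add(332000, Mul(2, Pow(54743, Rational(1, 2)))), Rational(-194689, 1232454260)) = Add(Rational(-3231837400, 61622713), Mul(Rational(-194689, 616227130), Pow(54743, Rational(1, 2))))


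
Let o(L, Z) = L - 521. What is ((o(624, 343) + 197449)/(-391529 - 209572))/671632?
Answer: -12347/25232416677 ≈ -4.8933e-7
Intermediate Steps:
o(L, Z) = -521 + L
((o(624, 343) + 197449)/(-391529 - 209572))/671632 = (((-521 + 624) + 197449)/(-391529 - 209572))/671632 = ((103 + 197449)/(-601101))*(1/671632) = (197552*(-1/601101))*(1/671632) = -197552/601101*1/671632 = -12347/25232416677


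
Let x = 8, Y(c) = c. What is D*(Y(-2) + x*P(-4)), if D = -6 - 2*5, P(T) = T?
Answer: 544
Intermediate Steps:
D = -16 (D = -6 - 10 = -16)
D*(Y(-2) + x*P(-4)) = -16*(-2 + 8*(-4)) = -16*(-2 - 32) = -16*(-34) = 544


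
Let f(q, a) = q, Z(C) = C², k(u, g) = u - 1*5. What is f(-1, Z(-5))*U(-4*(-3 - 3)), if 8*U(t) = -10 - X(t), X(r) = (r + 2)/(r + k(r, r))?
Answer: 57/43 ≈ 1.3256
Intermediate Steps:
k(u, g) = -5 + u (k(u, g) = u - 5 = -5 + u)
X(r) = (2 + r)/(-5 + 2*r) (X(r) = (r + 2)/(r + (-5 + r)) = (2 + r)/(-5 + 2*r))
U(t) = -5/4 - (2 + t)/(8*(-5 + 2*t)) (U(t) = (-10 - (2 + t)/(-5 + 2*t))/8 = -5/4 - (2 + t)/(8*(-5 + 2*t)))
f(-1, Z(-5))*U(-4*(-3 - 3)) = -3*(16 - (-28)*(-3 - 3))/(8*(-5 + 2*(-4*(-3 - 3)))) = -3*(16 - (-28)*(-6))/(8*(-5 + 2*(-4*(-6)))) = -3*(16 - 7*24)/(8*(-5 + 2*24)) = -3*(16 - 168)/(8*(-5 + 48)) = -3*(-152)/(8*43) = -1*(-57/43) = 57/43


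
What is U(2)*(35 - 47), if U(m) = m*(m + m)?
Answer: -96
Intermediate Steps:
U(m) = 2*m² (U(m) = m*(2*m) = 2*m²)
U(2)*(35 - 47) = (2*2²)*(35 - 47) = (2*4)*(-12) = 8*(-12) = -96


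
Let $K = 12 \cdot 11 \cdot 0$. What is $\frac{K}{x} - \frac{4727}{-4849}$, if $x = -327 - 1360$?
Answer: $\frac{4727}{4849} \approx 0.97484$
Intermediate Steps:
$x = -1687$
$K = 0$ ($K = 132 \cdot 0 = 0$)
$\frac{K}{x} - \frac{4727}{-4849} = \frac{0}{-1687} - \frac{4727}{-4849} = 0 \left(- \frac{1}{1687}\right) - - \frac{4727}{4849} = 0 + \frac{4727}{4849} = \frac{4727}{4849}$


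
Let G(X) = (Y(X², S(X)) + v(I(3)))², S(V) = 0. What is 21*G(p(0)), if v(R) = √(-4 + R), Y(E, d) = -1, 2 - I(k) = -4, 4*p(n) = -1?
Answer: 63 - 42*√2 ≈ 3.6030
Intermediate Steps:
p(n) = -¼ (p(n) = (¼)*(-1) = -¼)
I(k) = 6 (I(k) = 2 - 1*(-4) = 2 + 4 = 6)
G(X) = (-1 + √2)² (G(X) = (-1 + √(-4 + 6))² = (-1 + √2)²)
21*G(p(0)) = 21*(1 - √2)²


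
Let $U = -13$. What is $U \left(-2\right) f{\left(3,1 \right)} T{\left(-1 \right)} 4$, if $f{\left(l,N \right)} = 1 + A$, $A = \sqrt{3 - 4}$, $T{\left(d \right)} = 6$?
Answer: $624 + 624 i \approx 624.0 + 624.0 i$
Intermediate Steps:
$A = i$ ($A = \sqrt{-1} = i \approx 1.0 i$)
$f{\left(l,N \right)} = 1 + i$
$U \left(-2\right) f{\left(3,1 \right)} T{\left(-1 \right)} 4 = \left(-13\right) \left(-2\right) \left(1 + i\right) 6 \cdot 4 = 26 \left(6 + 6 i\right) 4 = 26 \left(24 + 24 i\right) = 624 + 624 i$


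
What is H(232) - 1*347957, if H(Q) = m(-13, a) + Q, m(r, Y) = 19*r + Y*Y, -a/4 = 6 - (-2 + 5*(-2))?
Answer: -342788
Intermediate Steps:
a = -72 (a = -4*(6 - (-2 + 5*(-2))) = -4*(6 - (-2 - 10)) = -4*(6 - 1*(-12)) = -4*(6 + 12) = -4*18 = -72)
m(r, Y) = Y² + 19*r (m(r, Y) = 19*r + Y² = Y² + 19*r)
H(Q) = 4937 + Q (H(Q) = ((-72)² + 19*(-13)) + Q = (5184 - 247) + Q = 4937 + Q)
H(232) - 1*347957 = (4937 + 232) - 1*347957 = 5169 - 347957 = -342788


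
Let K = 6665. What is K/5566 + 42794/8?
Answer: 59561181/11132 ≈ 5350.4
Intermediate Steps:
K/5566 + 42794/8 = 6665/5566 + 42794/8 = 6665*(1/5566) + 42794*(1/8) = 6665/5566 + 21397/4 = 59561181/11132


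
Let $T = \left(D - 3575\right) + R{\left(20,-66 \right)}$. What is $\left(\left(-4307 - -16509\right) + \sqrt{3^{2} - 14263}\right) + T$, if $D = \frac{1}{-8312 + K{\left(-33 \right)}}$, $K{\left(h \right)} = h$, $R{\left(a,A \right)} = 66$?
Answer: $\frac{72543084}{8345} + i \sqrt{14254} \approx 8693.0 + 119.39 i$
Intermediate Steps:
$D = - \frac{1}{8345}$ ($D = \frac{1}{-8312 - 33} = \frac{1}{-8345} = - \frac{1}{8345} \approx -0.00011983$)
$T = - \frac{29282606}{8345}$ ($T = \left(- \frac{1}{8345} - 3575\right) + 66 = - \frac{29833376}{8345} + 66 = - \frac{29282606}{8345} \approx -3509.0$)
$\left(\left(-4307 - -16509\right) + \sqrt{3^{2} - 14263}\right) + T = \left(\left(-4307 - -16509\right) + \sqrt{3^{2} - 14263}\right) - \frac{29282606}{8345} = \left(\left(-4307 + 16509\right) + \sqrt{9 - 14263}\right) - \frac{29282606}{8345} = \left(12202 + \sqrt{-14254}\right) - \frac{29282606}{8345} = \left(12202 + i \sqrt{14254}\right) - \frac{29282606}{8345} = \frac{72543084}{8345} + i \sqrt{14254}$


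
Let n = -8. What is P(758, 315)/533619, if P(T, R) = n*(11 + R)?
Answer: -2608/533619 ≈ -0.0048874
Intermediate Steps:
P(T, R) = -88 - 8*R (P(T, R) = -8*(11 + R) = -88 - 8*R)
P(758, 315)/533619 = (-88 - 8*315)/533619 = (-88 - 2520)*(1/533619) = -2608*1/533619 = -2608/533619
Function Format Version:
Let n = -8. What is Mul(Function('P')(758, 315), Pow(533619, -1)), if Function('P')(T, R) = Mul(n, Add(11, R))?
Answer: Rational(-2608, 533619) ≈ -0.0048874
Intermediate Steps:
Function('P')(T, R) = Add(-88, Mul(-8, R)) (Function('P')(T, R) = Mul(-8, Add(11, R)) = Add(-88, Mul(-8, R)))
Mul(Function('P')(758, 315), Pow(533619, -1)) = Mul(Add(-88, Mul(-8, 315)), Pow(533619, -1)) = Mul(Add(-88, -2520), Rational(1, 533619)) = Mul(-2608, Rational(1, 533619)) = Rational(-2608, 533619)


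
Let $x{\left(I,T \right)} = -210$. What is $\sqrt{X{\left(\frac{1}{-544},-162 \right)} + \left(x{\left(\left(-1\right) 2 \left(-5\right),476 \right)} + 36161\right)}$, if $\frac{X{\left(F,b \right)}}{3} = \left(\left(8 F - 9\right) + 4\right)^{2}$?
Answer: $\frac{\sqrt{166586267}}{68} \approx 189.81$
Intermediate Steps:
$X{\left(F,b \right)} = 3 \left(-5 + 8 F\right)^{2}$ ($X{\left(F,b \right)} = 3 \left(\left(8 F - 9\right) + 4\right)^{2} = 3 \left(\left(-9 + 8 F\right) + 4\right)^{2} = 3 \left(-5 + 8 F\right)^{2}$)
$\sqrt{X{\left(\frac{1}{-544},-162 \right)} + \left(x{\left(\left(-1\right) 2 \left(-5\right),476 \right)} + 36161\right)} = \sqrt{3 \left(-5 + \frac{8}{-544}\right)^{2} + \left(-210 + 36161\right)} = \sqrt{3 \left(-5 + 8 \left(- \frac{1}{544}\right)\right)^{2} + 35951} = \sqrt{3 \left(-5 - \frac{1}{68}\right)^{2} + 35951} = \sqrt{3 \left(- \frac{341}{68}\right)^{2} + 35951} = \sqrt{3 \cdot \frac{116281}{4624} + 35951} = \sqrt{\frac{348843}{4624} + 35951} = \sqrt{\frac{166586267}{4624}} = \frac{\sqrt{166586267}}{68}$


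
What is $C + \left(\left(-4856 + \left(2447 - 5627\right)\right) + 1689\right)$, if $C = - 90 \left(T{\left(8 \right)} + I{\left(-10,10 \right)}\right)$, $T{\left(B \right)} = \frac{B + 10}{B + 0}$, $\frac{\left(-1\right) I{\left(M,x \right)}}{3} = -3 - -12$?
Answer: $- \frac{8239}{2} \approx -4119.5$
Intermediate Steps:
$I{\left(M,x \right)} = -27$ ($I{\left(M,x \right)} = - 3 \left(-3 - -12\right) = - 3 \left(-3 + 12\right) = \left(-3\right) 9 = -27$)
$T{\left(B \right)} = \frac{10 + B}{B}$
$C = \frac{4455}{2}$ ($C = - 90 \left(\frac{10 + 8}{8} - 27\right) = - 90 \left(\frac{1}{8} \cdot 18 - 27\right) = - 90 \left(\frac{9}{4} - 27\right) = \left(-90\right) \left(- \frac{99}{4}\right) = \frac{4455}{2} \approx 2227.5$)
$C + \left(\left(-4856 + \left(2447 - 5627\right)\right) + 1689\right) = \frac{4455}{2} + \left(\left(-4856 + \left(2447 - 5627\right)\right) + 1689\right) = \frac{4455}{2} + \left(\left(-4856 - 3180\right) + 1689\right) = \frac{4455}{2} + \left(-8036 + 1689\right) = \frac{4455}{2} - 6347 = - \frac{8239}{2}$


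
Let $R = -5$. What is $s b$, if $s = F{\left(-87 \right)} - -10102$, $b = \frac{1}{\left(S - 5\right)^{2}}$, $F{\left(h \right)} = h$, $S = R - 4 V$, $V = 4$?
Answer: $\frac{10015}{676} \approx 14.815$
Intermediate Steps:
$S = -21$ ($S = -5 - 16 = -21$)
$b = \frac{1}{676}$ ($b = \frac{1}{\left(-21 - 5\right)^{2}} = \frac{1}{\left(-26\right)^{2}} = \frac{1}{676} \approx 0.0014793$)
$s = 10015$ ($s = -87 - -10102 = -87 + 10102 = 10015$)
$s b = 10015 \cdot \frac{1}{676} = \frac{10015}{676}$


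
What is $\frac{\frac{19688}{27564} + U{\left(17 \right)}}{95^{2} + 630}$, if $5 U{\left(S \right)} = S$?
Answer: $\frac{141757}{332663025} \approx 0.00042613$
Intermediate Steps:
$U{\left(S \right)} = \frac{S}{5}$
$\frac{\frac{19688}{27564} + U{\left(17 \right)}}{95^{2} + 630} = \frac{\frac{19688}{27564} + \frac{1}{5} \cdot 17}{95^{2} + 630} = \frac{19688 \cdot \frac{1}{27564} + \frac{17}{5}}{9025 + 630} = \frac{\frac{4922}{6891} + \frac{17}{5}}{9655} = \frac{141757}{34455} \cdot \frac{1}{9655} = \frac{141757}{332663025}$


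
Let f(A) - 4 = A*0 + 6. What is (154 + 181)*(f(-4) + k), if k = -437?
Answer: -143045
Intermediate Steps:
f(A) = 10 (f(A) = 4 + (A*0 + 6) = 4 + (0 + 6) = 4 + 6 = 10)
(154 + 181)*(f(-4) + k) = (154 + 181)*(10 - 437) = 335*(-427) = -143045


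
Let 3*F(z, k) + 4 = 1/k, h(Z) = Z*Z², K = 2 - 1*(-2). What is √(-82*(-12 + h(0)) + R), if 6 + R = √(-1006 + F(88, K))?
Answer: √(3912 + 2*I*√4029)/2 ≈ 31.277 + 0.50735*I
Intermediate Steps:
K = 4 (K = 2 + 2 = 4)
h(Z) = Z³
F(z, k) = -4/3 + 1/(3*k) (F(z, k) = -4/3 + (1/k)/3 = -4/3 + 1/(3*k))
R = -6 + I*√4029/2 (R = -6 + √(-1006 + (⅓)*(1 - 4*4)/4) = -6 + √(-1006 + (⅓)*(¼)*(1 - 16)) = -6 + √(-1006 + (⅓)*(¼)*(-15)) = -6 + √(-1006 - 5/4) = -6 + √(-4029/4) = -6 + I*√4029/2 ≈ -6.0 + 31.737*I)
√(-82*(-12 + h(0)) + R) = √(-82*(-12 + 0³) + (-6 + I*√4029/2)) = √(-82*(-12 + 0) + (-6 + I*√4029/2)) = √(-82*(-12) + (-6 + I*√4029/2)) = √(984 + (-6 + I*√4029/2)) = √(978 + I*√4029/2)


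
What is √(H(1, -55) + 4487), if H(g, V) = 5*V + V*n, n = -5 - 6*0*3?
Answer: √4487 ≈ 66.985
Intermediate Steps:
n = -5 (n = -5 - 0*3 = -5 - 1*0 = -5 + 0 = -5)
H(g, V) = 0 (H(g, V) = 5*V + V*(-5) = 5*V - 5*V = 0)
√(H(1, -55) + 4487) = √(0 + 4487) = √4487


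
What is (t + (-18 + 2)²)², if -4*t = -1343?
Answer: 5602689/16 ≈ 3.5017e+5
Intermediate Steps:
t = 1343/4 (t = -¼*(-1343) = 1343/4 ≈ 335.75)
(t + (-18 + 2)²)² = (1343/4 + (-18 + 2)²)² = (1343/4 + (-16)²)² = (1343/4 + 256)² = (2367/4)² = 5602689/16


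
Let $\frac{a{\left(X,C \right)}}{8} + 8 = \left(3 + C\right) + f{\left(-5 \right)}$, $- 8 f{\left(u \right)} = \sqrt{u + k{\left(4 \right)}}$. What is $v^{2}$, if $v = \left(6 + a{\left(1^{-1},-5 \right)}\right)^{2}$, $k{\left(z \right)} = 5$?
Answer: $29986576$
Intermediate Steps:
$f{\left(u \right)} = - \frac{\sqrt{5 + u}}{8}$ ($f{\left(u \right)} = - \frac{\sqrt{u + 5}}{8} = - \frac{\sqrt{5 + u}}{8}$)
$a{\left(X,C \right)} = -40 + 8 C$ ($a{\left(X,C \right)} = -64 + 8 \left(\left(3 + C\right) - \frac{\sqrt{5 - 5}}{8}\right) = -64 + 8 \left(\left(3 + C\right) - \frac{\sqrt{0}}{8}\right) = -64 + 8 \left(\left(3 + C\right) - 0\right) = -64 + 8 \left(\left(3 + C\right) + 0\right) = -64 + 8 \left(3 + C\right) = -64 + \left(24 + 8 C\right) = -40 + 8 C$)
$v = 5476$ ($v = \left(6 + \left(-40 + 8 \left(-5\right)\right)\right)^{2} = \left(6 - 80\right)^{2} = \left(-74\right)^{2} = 5476$)
$v^{2} = 5476^{2} = 29986576$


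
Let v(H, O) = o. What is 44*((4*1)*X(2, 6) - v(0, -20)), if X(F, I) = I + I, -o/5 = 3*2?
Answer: 3432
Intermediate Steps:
o = -30 (o = -15*2 = -5*6 = -30)
v(H, O) = -30
X(F, I) = 2*I
44*((4*1)*X(2, 6) - v(0, -20)) = 44*((4*1)*(2*6) - 1*(-30)) = 44*(4*12 + 30) = 44*(48 + 30) = 44*78 = 3432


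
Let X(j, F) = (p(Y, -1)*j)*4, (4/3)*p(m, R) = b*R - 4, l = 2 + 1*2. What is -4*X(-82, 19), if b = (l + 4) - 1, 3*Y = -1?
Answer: -10824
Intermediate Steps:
Y = -⅓ (Y = (⅓)*(-1) = -⅓ ≈ -0.33333)
l = 4 (l = 2 + 2 = 4)
b = 7 (b = (4 + 4) - 1 = 8 - 1 = 7)
p(m, R) = -3 + 21*R/4 (p(m, R) = 3*(7*R - 4)/4 = 3*(-4 + 7*R)/4 = -3 + 21*R/4)
X(j, F) = -33*j (X(j, F) = ((-3 + (21/4)*(-1))*j)*4 = ((-3 - 21/4)*j)*4 = -33*j/4*4 = -33*j)
-4*X(-82, 19) = -(-132)*(-82) = -4*2706 = -10824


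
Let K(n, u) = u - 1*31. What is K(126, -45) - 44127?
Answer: -44203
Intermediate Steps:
K(n, u) = -31 + u (K(n, u) = u - 31 = -31 + u)
K(126, -45) - 44127 = (-31 - 45) - 44127 = -76 - 44127 = -44203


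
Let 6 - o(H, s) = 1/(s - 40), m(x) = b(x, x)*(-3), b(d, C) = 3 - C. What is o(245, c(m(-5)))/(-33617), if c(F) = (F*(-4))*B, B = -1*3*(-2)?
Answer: -3215/18018712 ≈ -0.00017843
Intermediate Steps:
B = 6 (B = -3*(-2) = 6)
m(x) = -9 + 3*x (m(x) = (3 - x)*(-3) = -9 + 3*x)
c(F) = -24*F (c(F) = (F*(-4))*6 = -4*F*6 = -24*F)
o(H, s) = 6 - 1/(-40 + s) (o(H, s) = 6 - 1/(s - 40) = 6 - 1/(-40 + s))
o(245, c(m(-5)))/(-33617) = ((-241 + 6*(-24*(-9 + 3*(-5))))/(-40 - 24*(-9 + 3*(-5))))/(-33617) = ((-241 + 6*(-24*(-9 - 15)))/(-40 - 24*(-9 - 15)))*(-1/33617) = ((-241 + 6*(-24*(-24)))/(-40 - 24*(-24)))*(-1/33617) = ((-241 + 6*576)/(-40 + 576))*(-1/33617) = ((-241 + 3456)/536)*(-1/33617) = ((1/536)*3215)*(-1/33617) = (3215/536)*(-1/33617) = -3215/18018712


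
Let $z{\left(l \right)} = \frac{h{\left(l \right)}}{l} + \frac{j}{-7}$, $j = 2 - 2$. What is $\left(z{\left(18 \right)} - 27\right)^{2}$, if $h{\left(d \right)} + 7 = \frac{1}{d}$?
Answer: $\frac{78730129}{104976} \approx 749.98$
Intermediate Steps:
$h{\left(d \right)} = -7 + \frac{1}{d}$
$j = 0$
$z{\left(l \right)} = \frac{-7 + \frac{1}{l}}{l}$ ($z{\left(l \right)} = \frac{-7 + \frac{1}{l}}{l} + \frac{0}{-7} = \frac{-7 + \frac{1}{l}}{l} + 0 \left(- \frac{1}{7}\right) = \frac{-7 + \frac{1}{l}}{l} + 0 = \frac{-7 + \frac{1}{l}}{l}$)
$\left(z{\left(18 \right)} - 27\right)^{2} = \left(\frac{1 - 126}{324} - 27\right)^{2} = \left(\frac{1}{324} \left(-125\right) - 27\right)^{2} = \left(- \frac{125}{324} - 27\right)^{2} = \left(- \frac{8873}{324}\right)^{2} = \frac{78730129}{104976}$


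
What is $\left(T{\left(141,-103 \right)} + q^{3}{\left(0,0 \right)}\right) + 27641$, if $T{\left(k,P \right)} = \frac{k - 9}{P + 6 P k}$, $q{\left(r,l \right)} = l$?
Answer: $\frac{219220759}{7931} \approx 27641.0$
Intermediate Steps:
$T{\left(k,P \right)} = \frac{-9 + k}{P + 6 P k}$ ($T{\left(k,P \right)} = \frac{k + \left(-16 + 7\right)}{P + 6 P k} = \frac{k - 9}{P + 6 P k} = \frac{-9 + k}{P + 6 P k}$)
$\left(T{\left(141,-103 \right)} + q^{3}{\left(0,0 \right)}\right) + 27641 = \left(\frac{-9 + 141}{\left(-103\right) \left(1 + 6 \cdot 141\right)} + 0^{3}\right) + 27641 = \left(\left(- \frac{1}{103}\right) \frac{1}{1 + 846} \cdot 132 + 0\right) + 27641 = \left(\left(- \frac{1}{103}\right) \frac{1}{847} \cdot 132 + 0\right) + 27641 = \left(- \frac{12}{7931} + 0\right) + 27641 = - \frac{12}{7931} + 27641 = \frac{219220759}{7931}$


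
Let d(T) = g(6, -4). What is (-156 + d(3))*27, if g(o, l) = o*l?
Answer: -4860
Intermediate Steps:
g(o, l) = l*o
d(T) = -24 (d(T) = -4*6 = -24)
(-156 + d(3))*27 = (-156 - 24)*27 = -180*27 = -4860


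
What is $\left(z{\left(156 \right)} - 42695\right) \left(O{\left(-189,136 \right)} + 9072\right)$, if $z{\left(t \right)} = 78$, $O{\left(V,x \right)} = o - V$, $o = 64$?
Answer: $-397403525$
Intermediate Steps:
$O{\left(V,x \right)} = 64 - V$
$\left(z{\left(156 \right)} - 42695\right) \left(O{\left(-189,136 \right)} + 9072\right) = \left(78 - 42695\right) \left(\left(64 - -189\right) + 9072\right) = - 42617 \left(\left(64 + 189\right) + 9072\right) = - 42617 \left(253 + 9072\right) = \left(-42617\right) 9325 = -397403525$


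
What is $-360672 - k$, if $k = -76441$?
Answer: $-284231$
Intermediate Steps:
$-360672 - k = -360672 - -76441 = -360672 + 76441 = -284231$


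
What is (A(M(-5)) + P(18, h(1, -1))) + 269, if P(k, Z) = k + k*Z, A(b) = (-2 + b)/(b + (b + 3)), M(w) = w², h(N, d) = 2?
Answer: 17142/53 ≈ 323.43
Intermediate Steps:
A(b) = (-2 + b)/(3 + 2*b) (A(b) = (-2 + b)/(b + (3 + b)) = (-2 + b)/(3 + 2*b))
P(k, Z) = k + Z*k
(A(M(-5)) + P(18, h(1, -1))) + 269 = ((-2 + (-5)²)/(3 + 2*(-5)²) + 18*(1 + 2)) + 269 = ((-2 + 25)/(3 + 2*25) + 18*3) + 269 = (23/(3 + 50) + 54) + 269 = (23/53 + 54) + 269 = 2885/53 + 269 = 17142/53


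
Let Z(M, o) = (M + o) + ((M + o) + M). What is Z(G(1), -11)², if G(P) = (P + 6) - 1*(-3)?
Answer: 64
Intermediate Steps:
G(P) = 9 + P (G(P) = (6 + P) + 3 = 9 + P)
Z(M, o) = 2*o + 3*M (Z(M, o) = (M + o) + (o + 2*M) = 2*o + 3*M)
Z(G(1), -11)² = (2*(-11) + 3*(9 + 1))² = (-22 + 3*10)² = (-22 + 30)² = 8² = 64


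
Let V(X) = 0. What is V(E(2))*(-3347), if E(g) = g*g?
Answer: 0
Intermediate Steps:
E(g) = g²
V(E(2))*(-3347) = 0*(-3347) = 0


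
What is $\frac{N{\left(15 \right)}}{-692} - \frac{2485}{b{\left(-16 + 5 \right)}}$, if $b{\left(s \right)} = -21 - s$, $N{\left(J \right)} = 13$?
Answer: $\frac{171949}{692} \approx 248.48$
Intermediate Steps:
$\frac{N{\left(15 \right)}}{-692} - \frac{2485}{b{\left(-16 + 5 \right)}} = \frac{13}{-692} - \frac{2485}{-21 - \left(-16 + 5\right)} = 13 \left(- \frac{1}{692}\right) - \frac{2485}{-21 - -11} = - \frac{13}{692} - \frac{2485}{-21 + 11} = - \frac{13}{692} - \frac{2485}{-10} = - \frac{13}{692} - - \frac{497}{2} = - \frac{13}{692} + \frac{497}{2} = \frac{171949}{692}$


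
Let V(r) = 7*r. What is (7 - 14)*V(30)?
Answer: -1470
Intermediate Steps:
(7 - 14)*V(30) = (7 - 14)*(7*30) = -7*210 = -1470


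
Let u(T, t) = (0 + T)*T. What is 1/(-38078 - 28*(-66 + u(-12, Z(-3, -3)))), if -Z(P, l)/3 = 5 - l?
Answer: -1/40262 ≈ -2.4837e-5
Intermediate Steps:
Z(P, l) = -15 + 3*l (Z(P, l) = -3*(5 - l) = -15 + 3*l)
u(T, t) = T² (u(T, t) = T*T = T²)
1/(-38078 - 28*(-66 + u(-12, Z(-3, -3)))) = 1/(-38078 - 28*(-66 + (-12)²)) = 1/(-38078 - 28*(-66 + 144)) = 1/(-38078 - 28*78) = 1/(-38078 - 2184) = 1/(-40262) = -1/40262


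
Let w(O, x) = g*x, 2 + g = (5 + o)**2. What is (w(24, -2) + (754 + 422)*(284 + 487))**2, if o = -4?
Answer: 822101263204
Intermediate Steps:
g = -1 (g = -2 + (5 - 4)**2 = -2 + 1**2 = -2 + 1 = -1)
w(O, x) = -x
(w(24, -2) + (754 + 422)*(284 + 487))**2 = (-1*(-2) + (754 + 422)*(284 + 487))**2 = (2 + 1176*771)**2 = (2 + 906696)**2 = 906698**2 = 822101263204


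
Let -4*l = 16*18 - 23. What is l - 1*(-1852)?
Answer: 7143/4 ≈ 1785.8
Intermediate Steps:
l = -265/4 (l = -(16*18 - 23)/4 = -(288 - 23)/4 = -¼*265 = -265/4 ≈ -66.250)
l - 1*(-1852) = -265/4 - 1*(-1852) = -265/4 + 1852 = 7143/4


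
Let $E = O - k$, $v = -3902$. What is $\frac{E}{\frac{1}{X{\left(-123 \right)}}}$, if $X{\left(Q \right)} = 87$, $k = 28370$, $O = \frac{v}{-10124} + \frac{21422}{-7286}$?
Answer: $- \frac{45519659760783}{18440866} \approx -2.4684 \cdot 10^{6}$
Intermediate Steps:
$O = - \frac{47111589}{18440866}$ ($O = - \frac{3902}{-10124} + \frac{21422}{-7286} = \left(-3902\right) \left(- \frac{1}{10124}\right) + 21422 \left(- \frac{1}{7286}\right) = \frac{1951}{5062} - \frac{10711}{3643} = - \frac{47111589}{18440866} \approx -2.5547$)
$E = - \frac{523214480009}{18440866}$ ($E = - \frac{47111589}{18440866} - 28370 = - \frac{523214480009}{18440866} \approx -28373.0$)
$\frac{E}{\frac{1}{X{\left(-123 \right)}}} = - \frac{523214480009}{18440866 \cdot \frac{1}{87}} = - \frac{523214480009 \frac{1}{\frac{1}{87}}}{18440866} = \left(- \frac{523214480009}{18440866}\right) 87 = - \frac{45519659760783}{18440866}$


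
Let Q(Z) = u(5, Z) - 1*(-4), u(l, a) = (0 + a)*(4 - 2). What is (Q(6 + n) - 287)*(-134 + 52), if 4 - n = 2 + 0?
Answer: 21894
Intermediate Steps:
u(l, a) = 2*a (u(l, a) = a*2 = 2*a)
n = 2 (n = 4 - (2 + 0) = 4 - 1*2 = 4 - 2 = 2)
Q(Z) = 4 + 2*Z (Q(Z) = 2*Z - 1*(-4) = 2*Z + 4 = 4 + 2*Z)
(Q(6 + n) - 287)*(-134 + 52) = ((4 + 2*(6 + 2)) - 287)*(-134 + 52) = ((4 + 2*8) - 287)*(-82) = ((4 + 16) - 287)*(-82) = (20 - 287)*(-82) = -267*(-82) = 21894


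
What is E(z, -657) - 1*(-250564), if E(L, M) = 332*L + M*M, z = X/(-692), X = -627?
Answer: 118074890/173 ≈ 6.8251e+5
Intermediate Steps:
z = 627/692 (z = -627/(-692) = -627*(-1/692) = 627/692 ≈ 0.90607)
E(L, M) = M² + 332*L (E(L, M) = 332*L + M² = M² + 332*L)
E(z, -657) - 1*(-250564) = ((-657)² + 332*(627/692)) - 1*(-250564) = (431649 + 52041/173) + 250564 = 74727318/173 + 250564 = 118074890/173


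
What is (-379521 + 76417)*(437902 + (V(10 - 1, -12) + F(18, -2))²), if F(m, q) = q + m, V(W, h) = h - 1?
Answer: -132732575744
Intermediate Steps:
V(W, h) = -1 + h
F(m, q) = m + q
(-379521 + 76417)*(437902 + (V(10 - 1, -12) + F(18, -2))²) = (-379521 + 76417)*(437902 + ((-1 - 12) + (18 - 2))²) = -303104*(437902 + (-13 + 16)²) = -303104*(437902 + 3²) = -303104*(437902 + 9) = -303104*437911 = -132732575744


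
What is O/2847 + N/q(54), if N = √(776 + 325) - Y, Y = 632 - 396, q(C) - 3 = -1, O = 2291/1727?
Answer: -580176451/4916769 + √1101/2 ≈ -101.41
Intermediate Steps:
O = 2291/1727 (O = 2291*(1/1727) = 2291/1727 ≈ 1.3266)
q(C) = 2 (q(C) = 3 - 1 = 2)
Y = 236
N = -236 + √1101 (N = √(776 + 325) - 1*236 = √1101 - 236 = -236 + √1101 ≈ -202.82)
O/2847 + N/q(54) = (2291/1727)/2847 + (-236 + √1101)/2 = (2291/1727)*(1/2847) + (-236 + √1101)*(½) = 2291/4916769 + (-118 + √1101/2) = -580176451/4916769 + √1101/2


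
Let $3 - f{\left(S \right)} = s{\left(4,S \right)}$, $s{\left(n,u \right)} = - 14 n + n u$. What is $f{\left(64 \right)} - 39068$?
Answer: $-39265$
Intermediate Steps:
$f{\left(S \right)} = 59 - 4 S$ ($f{\left(S \right)} = 3 - 4 \left(-14 + S\right) = 3 - \left(-56 + 4 S\right) = 59 - 4 S$)
$f{\left(64 \right)} - 39068 = \left(59 - 256\right) - 39068 = -197 - 39068 = -39265$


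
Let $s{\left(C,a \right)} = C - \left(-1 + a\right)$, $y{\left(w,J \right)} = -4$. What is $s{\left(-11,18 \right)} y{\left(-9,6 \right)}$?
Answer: $112$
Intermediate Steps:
$s{\left(C,a \right)} = 1 + C - a$
$s{\left(-11,18 \right)} y{\left(-9,6 \right)} = \left(1 - 11 - 18\right) \left(-4\right) = \left(-28\right) \left(-4\right) = 112$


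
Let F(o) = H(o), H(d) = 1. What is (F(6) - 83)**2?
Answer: 6724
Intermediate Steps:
F(o) = 1
(F(6) - 83)**2 = (1 - 83)**2 = (-82)**2 = 6724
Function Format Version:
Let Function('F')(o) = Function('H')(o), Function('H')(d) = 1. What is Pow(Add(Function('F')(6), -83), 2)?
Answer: 6724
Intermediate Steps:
Function('F')(o) = 1
Pow(Add(Function('F')(6), -83), 2) = Pow(Add(1, -83), 2) = Pow(-82, 2) = 6724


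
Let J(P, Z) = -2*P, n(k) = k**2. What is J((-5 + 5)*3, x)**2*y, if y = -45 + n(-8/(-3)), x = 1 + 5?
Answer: 0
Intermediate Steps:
x = 6
y = -341/9 (y = -45 + (-8/(-3))**2 = -45 + (-8*(-1/3))**2 = -45 + (8/3)**2 = -45 + 64/9 = -341/9 ≈ -37.889)
J((-5 + 5)*3, x)**2*y = (-2*(-5 + 5)*3)**2*(-341/9) = (-0*3)**2*(-341/9) = (-2*0)**2*(-341/9) = 0**2*(-341/9) = 0*(-341/9) = 0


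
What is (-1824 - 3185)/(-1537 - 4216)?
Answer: 5009/5753 ≈ 0.87068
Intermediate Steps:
(-1824 - 3185)/(-1537 - 4216) = -5009/(-5753) = -5009*(-1/5753) = 5009/5753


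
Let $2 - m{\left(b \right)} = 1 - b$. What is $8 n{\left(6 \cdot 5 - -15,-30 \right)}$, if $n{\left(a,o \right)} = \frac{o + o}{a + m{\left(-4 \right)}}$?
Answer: $- \frac{80}{7} \approx -11.429$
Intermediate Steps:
$m{\left(b \right)} = 1 + b$ ($m{\left(b \right)} = 2 - \left(1 - b\right) = 2 + \left(-1 + b\right) = 1 + b$)
$n{\left(a,o \right)} = \frac{2 o}{-3 + a}$ ($n{\left(a,o \right)} = \frac{o + o}{a + \left(1 - 4\right)} = \frac{2 o}{a - 3} = \frac{2 o}{-3 + a}$)
$8 n{\left(6 \cdot 5 - -15,-30 \right)} = 8 \cdot 2 \left(-30\right) \frac{1}{-3 + \left(6 \cdot 5 - -15\right)} = 8 \cdot 2 \left(-30\right) \frac{1}{-3 + \left(30 + 15\right)} = 8 \cdot 2 \left(-30\right) \frac{1}{-3 + 45} = 8 \cdot 2 \left(-30\right) \frac{1}{42} = 8 \left(- \frac{10}{7}\right) = - \frac{80}{7}$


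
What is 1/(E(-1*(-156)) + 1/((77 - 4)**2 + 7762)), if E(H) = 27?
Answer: 13091/353458 ≈ 0.037037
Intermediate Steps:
1/(E(-1*(-156)) + 1/((77 - 4)**2 + 7762)) = 1/(27 + 1/((77 - 4)**2 + 7762)) = 1/(27 + 1/(73**2 + 7762)) = 1/(27 + 1/(5329 + 7762)) = 1/(27 + 1/13091) = 1/(353458/13091) = 13091/353458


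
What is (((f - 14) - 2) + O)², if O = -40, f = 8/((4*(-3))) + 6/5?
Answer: 692224/225 ≈ 3076.6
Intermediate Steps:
f = 8/15 (f = 8/(-12) + 6*(⅕) = 8*(-1/12) + 6/5 = -⅔ + 6/5 = 8/15 ≈ 0.53333)
(((f - 14) - 2) + O)² = (((8/15 - 14) - 2) - 40)² = ((-202/15 - 2) - 40)² = (-232/15 - 40)² = (-832/15)² = 692224/225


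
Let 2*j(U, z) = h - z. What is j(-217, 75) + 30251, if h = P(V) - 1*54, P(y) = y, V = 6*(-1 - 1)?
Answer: 60361/2 ≈ 30181.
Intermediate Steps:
V = -12 (V = 6*(-2) = -12)
h = -66 (h = -12 - 1*54 = -12 - 54 = -66)
j(U, z) = -33 - z/2 (j(U, z) = (-66 - z)/2 = -33 - z/2)
j(-217, 75) + 30251 = (-33 - ½*75) + 30251 = (-33 - 75/2) + 30251 = -141/2 + 30251 = 60361/2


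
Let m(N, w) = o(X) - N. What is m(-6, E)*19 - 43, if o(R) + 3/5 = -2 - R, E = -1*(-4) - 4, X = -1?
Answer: 203/5 ≈ 40.600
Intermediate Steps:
E = 0 (E = 4 - 4 = 0)
o(R) = -13/5 - R (o(R) = -⅗ + (-2 - R) = -13/5 - R)
m(N, w) = -8/5 - N (m(N, w) = (-13/5 - 1*(-1)) - N = (-13/5 + 1) - N = -8/5 - N)
m(-6, E)*19 - 43 = (-8/5 - 1*(-6))*19 - 43 = (-8/5 + 6)*19 - 43 = (22/5)*19 - 43 = 418/5 - 43 = 203/5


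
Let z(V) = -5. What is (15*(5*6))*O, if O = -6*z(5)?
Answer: 13500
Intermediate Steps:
O = 30 (O = -6*(-5) = 30)
(15*(5*6))*O = (15*(5*6))*30 = (15*30)*30 = 450*30 = 13500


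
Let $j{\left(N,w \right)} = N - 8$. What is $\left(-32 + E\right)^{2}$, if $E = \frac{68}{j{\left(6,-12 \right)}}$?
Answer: $4356$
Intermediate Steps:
$j{\left(N,w \right)} = -8 + N$
$E = -34$ ($E = \frac{68}{-8 + 6} = \frac{68}{-2} = 68 \left(- \frac{1}{2}\right) = -34$)
$\left(-32 + E\right)^{2} = \left(-32 - 34\right)^{2} = \left(-66\right)^{2} = 4356$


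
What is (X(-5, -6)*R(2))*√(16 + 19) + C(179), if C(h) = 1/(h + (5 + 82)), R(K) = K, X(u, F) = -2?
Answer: 1/266 - 4*√35 ≈ -23.661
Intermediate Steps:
C(h) = 1/(87 + h) (C(h) = 1/(h + 87) = 1/(87 + h))
(X(-5, -6)*R(2))*√(16 + 19) + C(179) = (-2*2)*√(16 + 19) + 1/(87 + 179) = -4*√35 + 1/266 = 1/266 - 4*√35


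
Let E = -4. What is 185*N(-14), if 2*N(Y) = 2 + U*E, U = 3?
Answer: -925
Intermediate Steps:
N(Y) = -5 (N(Y) = (2 + 3*(-4))/2 = (2 - 12)/2 = (1/2)*(-10) = -5)
185*N(-14) = 185*(-5) = -925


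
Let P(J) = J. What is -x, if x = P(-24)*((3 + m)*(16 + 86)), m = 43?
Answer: 112608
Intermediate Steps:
x = -112608 (x = -24*(3 + 43)*(16 + 86) = -1104*102 = -24*4692 = -112608)
-x = -1*(-112608) = 112608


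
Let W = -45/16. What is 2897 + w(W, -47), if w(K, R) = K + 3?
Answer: 46355/16 ≈ 2897.2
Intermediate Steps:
W = -45/16 (W = -45*1/16 = -45/16 ≈ -2.8125)
w(K, R) = 3 + K
2897 + w(W, -47) = 2897 + (3 - 45/16) = 2897 + 3/16 = 46355/16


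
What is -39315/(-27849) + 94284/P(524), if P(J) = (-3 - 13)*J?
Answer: -191341513/19457168 ≈ -9.8340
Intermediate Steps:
P(J) = -16*J
-39315/(-27849) + 94284/P(524) = -39315/(-27849) + 94284/((-16*524)) = -39315*(-1/27849) + 94284/(-8384) = 13105/9283 + 94284*(-1/8384) = 13105/9283 - 23571/2096 = -191341513/19457168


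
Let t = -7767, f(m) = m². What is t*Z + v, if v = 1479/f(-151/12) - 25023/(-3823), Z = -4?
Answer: 2709527108835/87168223 ≈ 31084.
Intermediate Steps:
v = 1384756671/87168223 (v = 1479/((-151/12)²) - 25023/(-3823) = 1479/((-151*1/12)²) - 25023*(-1/3823) = 1479/((-151/12)²) + 25023/3823 = 1479/(22801/144) + 25023/3823 = 1479*(144/22801) + 25023/3823 = 212976/22801 + 25023/3823 = 1384756671/87168223 ≈ 15.886)
t*Z + v = -7767*(-4) + 1384756671/87168223 = 31068 + 1384756671/87168223 = 2709527108835/87168223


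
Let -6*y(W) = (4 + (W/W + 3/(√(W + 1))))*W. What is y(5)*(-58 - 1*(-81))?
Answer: -575/6 - 115*√6/12 ≈ -119.31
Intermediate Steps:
y(W) = -W*(5 + 3/√(1 + W))/6 (y(W) = -(4 + (W/W + 3/(√(W + 1))))*W/6 = -(4 + (1 + 3/(√(1 + W))))*W/6 = -(4 + (1 + 3/√(1 + W)))*W/6 = -(5 + 3/√(1 + W))*W/6 = -W*(5 + 3/√(1 + W))/6)
y(5)*(-58 - 1*(-81)) = (-⅚*5 - ½*5/√(1 + 5))*(-58 - 1*(-81)) = (-25/6 - ½*5/√6)*(-58 + 81) = (-25/6 - ½*5*√6/6)*23 = (-25/6 - 5*√6/12)*23 = -575/6 - 115*√6/12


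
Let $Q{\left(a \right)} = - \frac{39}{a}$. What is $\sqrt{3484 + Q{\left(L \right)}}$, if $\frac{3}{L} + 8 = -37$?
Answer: $\sqrt{4069} \approx 63.789$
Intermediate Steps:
$L = - \frac{1}{15}$ ($L = \frac{3}{-8 - 37} = \frac{3}{-45} = 3 \left(- \frac{1}{45}\right) = - \frac{1}{15} \approx -0.066667$)
$\sqrt{3484 + Q{\left(L \right)}} = \sqrt{3484 - \frac{39}{- \frac{1}{15}}} = \sqrt{3484 - -585} = \sqrt{3484 + 585} = \sqrt{4069}$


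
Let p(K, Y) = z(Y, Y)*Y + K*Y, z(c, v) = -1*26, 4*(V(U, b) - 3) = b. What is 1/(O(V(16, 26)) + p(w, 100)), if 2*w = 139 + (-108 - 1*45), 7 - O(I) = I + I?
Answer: -1/3312 ≈ -0.00030193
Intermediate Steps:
V(U, b) = 3 + b/4
z(c, v) = -26
O(I) = 7 - 2*I (O(I) = 7 - (I + I) = 7 - 2*I)
w = -7 (w = (139 + (-108 - 1*45))/2 = (139 + (-108 - 45))/2 = (139 - 153)/2 = (½)*(-14) = -7)
p(K, Y) = -26*Y + K*Y
1/(O(V(16, 26)) + p(w, 100)) = 1/((7 - 2*(3 + (¼)*26)) + 100*(-26 - 7)) = 1/((7 - 2*(3 + 13/2)) + 100*(-33)) = 1/((7 - 2*19/2) - 3300) = 1/((7 - 19) - 3300) = 1/(-12 - 3300) = 1/(-3312) = -1/3312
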